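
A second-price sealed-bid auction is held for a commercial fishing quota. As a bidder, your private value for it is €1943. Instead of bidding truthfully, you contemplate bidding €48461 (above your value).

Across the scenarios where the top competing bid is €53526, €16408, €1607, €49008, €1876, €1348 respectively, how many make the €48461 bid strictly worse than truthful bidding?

The deviation hurts exactly when the highest competing bid lies strictly between €1943 and €48461 — overbidding then wins at a price above your value.
€53526: above both → same outcome either way.
€16408: inside the interval → strictly worse (loss €14465).
€1607: below both → same outcome either way.
€49008: above both → same outcome either way.
€1876: below both → same outcome either way.
€1348: below both → same outcome either way.
Count: 1.

1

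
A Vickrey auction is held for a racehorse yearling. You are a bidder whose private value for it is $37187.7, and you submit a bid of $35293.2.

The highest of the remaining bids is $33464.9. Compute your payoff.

$3722.8

Your bid $35293.2 exceeds the highest competing bid $33464.9, so you win.
In a second-price auction the winner pays the second-highest bid, $33464.9.
Payoff = value − price = $37187.7 − $33464.9 = $3722.8.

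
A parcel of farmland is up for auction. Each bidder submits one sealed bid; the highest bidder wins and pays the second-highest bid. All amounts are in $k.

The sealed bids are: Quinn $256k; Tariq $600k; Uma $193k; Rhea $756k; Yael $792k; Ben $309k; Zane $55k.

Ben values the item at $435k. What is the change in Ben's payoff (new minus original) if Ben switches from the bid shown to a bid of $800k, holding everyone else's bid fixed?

The highest bid among the other bidders is $792k; Ben's bid doesn't change that.
Original bid $309k: Ben is not highest (top rival bid is $792k); payoff $0k.
Alternative bid $800k: Ben is highest, pays the top rival bid $792k; payoff $435k − $792k = −$357k.
Change in payoff = −$357k − ($0k) = −$357k.

−$357k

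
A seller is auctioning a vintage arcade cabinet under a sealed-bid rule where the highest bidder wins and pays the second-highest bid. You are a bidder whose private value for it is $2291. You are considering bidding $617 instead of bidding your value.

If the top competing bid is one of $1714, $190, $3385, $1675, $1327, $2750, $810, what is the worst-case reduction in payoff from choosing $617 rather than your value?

$1714: truthful gives $577, deviation gives $0 → loss $577.
$190: same outcome either way → loss $0.
$3385: same outcome either way → loss $0.
$1675: truthful gives $616, deviation gives $0 → loss $616.
$1327: truthful gives $964, deviation gives $0 → loss $964.
$2750: same outcome either way → loss $0.
$810: truthful gives $1481, deviation gives $0 → loss $1481.
Maximum loss: $1481.

$1481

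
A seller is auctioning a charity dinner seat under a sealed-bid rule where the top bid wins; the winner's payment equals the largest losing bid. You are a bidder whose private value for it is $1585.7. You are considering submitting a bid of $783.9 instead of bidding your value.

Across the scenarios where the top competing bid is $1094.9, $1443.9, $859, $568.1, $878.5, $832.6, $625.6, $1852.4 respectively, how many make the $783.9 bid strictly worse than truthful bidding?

5

The deviation hurts exactly when the highest competing bid lies strictly between $783.9 and $1585.7 — underbidding then forfeits a profitable win.
$1094.9: inside the interval → strictly worse (loss $490.8).
$1443.9: inside the interval → strictly worse (loss $141.8).
$859: inside the interval → strictly worse (loss $726.7).
$568.1: below both → same outcome either way.
$878.5: inside the interval → strictly worse (loss $707.2).
$832.6: inside the interval → strictly worse (loss $753.1).
$625.6: below both → same outcome either way.
$1852.4: above both → same outcome either way.
Count: 5.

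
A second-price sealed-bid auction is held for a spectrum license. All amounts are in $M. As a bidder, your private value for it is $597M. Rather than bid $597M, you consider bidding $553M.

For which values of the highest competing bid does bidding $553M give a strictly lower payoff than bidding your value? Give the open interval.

If the competing bid is below $553M, both bids win at the same price — no difference.
If it is above $597M, both bids lose — no difference.
If it lies strictly between $553M and $597M, bidding your value wins at a price below your value (positive payoff) while bidding $553M loses (payoff 0).
So the deviation strictly hurts on the open interval ($553M, $597M).
Truthful bidding weakly dominates here: raising your bid can only win items priced above your value, and lowering it can only forfeit items priced below.

($553M, $597M)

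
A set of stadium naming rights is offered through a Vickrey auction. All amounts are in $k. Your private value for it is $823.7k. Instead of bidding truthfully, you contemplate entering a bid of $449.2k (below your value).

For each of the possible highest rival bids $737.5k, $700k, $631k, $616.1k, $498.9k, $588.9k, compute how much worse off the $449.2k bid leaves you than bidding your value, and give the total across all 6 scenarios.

$1169.8k

The deviation costs you only when the competing bid falls strictly between $449.2k and $823.7k; elsewhere both bids give the same outcome.
$737.5k: truthful payoff $86.2k, deviation payoff $0k → loss $86.2k.
$700k: truthful payoff $123.7k, deviation payoff $0k → loss $123.7k.
$631k: truthful payoff $192.7k, deviation payoff $0k → loss $192.7k.
$616.1k: truthful payoff $207.6k, deviation payoff $0k → loss $207.6k.
$498.9k: truthful payoff $324.8k, deviation payoff $0k → loss $324.8k.
$588.9k: truthful payoff $234.8k, deviation payoff $0k → loss $234.8k.
Total loss = $86.2k + $123.7k + $192.7k + $207.6k + $324.8k + $234.8k = $1169.8k.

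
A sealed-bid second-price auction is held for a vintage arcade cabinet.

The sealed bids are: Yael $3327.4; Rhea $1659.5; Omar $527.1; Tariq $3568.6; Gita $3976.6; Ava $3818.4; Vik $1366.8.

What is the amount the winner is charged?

$3818.4

Highest bid: Gita at $3976.6, so Gita wins.
Second-highest bid: Ava at $3818.4 — that is the price the winner pays.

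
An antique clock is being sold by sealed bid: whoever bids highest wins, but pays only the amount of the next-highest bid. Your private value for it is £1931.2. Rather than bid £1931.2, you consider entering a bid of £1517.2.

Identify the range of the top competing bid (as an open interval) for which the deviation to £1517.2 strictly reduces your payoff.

(£1517.2, £1931.2)

If the competing bid is below £1517.2, both bids win at the same price — no difference.
If it is above £1931.2, both bids lose — no difference.
If it lies strictly between £1517.2 and £1931.2, bidding your value wins at a price below your value (positive payoff) while bidding £1517.2 loses (payoff 0).
So the deviation strictly hurts on the open interval (£1517.2, £1931.2).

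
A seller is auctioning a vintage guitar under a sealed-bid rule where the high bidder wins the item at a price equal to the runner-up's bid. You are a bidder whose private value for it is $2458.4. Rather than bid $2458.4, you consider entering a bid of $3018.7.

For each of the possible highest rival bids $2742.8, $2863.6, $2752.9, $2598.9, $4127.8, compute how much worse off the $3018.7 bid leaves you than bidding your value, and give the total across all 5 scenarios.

$1124.6

The deviation costs you only when the competing bid falls strictly between $2458.4 and $3018.7; elsewhere both bids give the same outcome.
$2742.8: truthful payoff $0, deviation payoff −$284.4 → loss $284.4.
$2863.6: truthful payoff $0, deviation payoff −$405.2 → loss $405.2.
$2752.9: truthful payoff $0, deviation payoff −$294.5 → loss $294.5.
$2598.9: truthful payoff $0, deviation payoff −$140.5 → loss $140.5.
$4127.8: outcomes coincide → loss $0.
Total loss = $284.4 + $405.2 + $294.5 + $140.5 = $1124.6.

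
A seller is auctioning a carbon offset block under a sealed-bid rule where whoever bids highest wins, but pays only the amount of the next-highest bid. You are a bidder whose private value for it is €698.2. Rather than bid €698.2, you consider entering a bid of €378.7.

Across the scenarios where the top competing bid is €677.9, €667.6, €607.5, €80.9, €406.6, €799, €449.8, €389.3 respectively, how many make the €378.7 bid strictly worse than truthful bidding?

6

The deviation hurts exactly when the highest competing bid lies strictly between €378.7 and €698.2 — underbidding then forfeits a profitable win.
€677.9: inside the interval → strictly worse (loss €20.3).
€667.6: inside the interval → strictly worse (loss €30.6).
€607.5: inside the interval → strictly worse (loss €90.7).
€80.9: below both → same outcome either way.
€406.6: inside the interval → strictly worse (loss €291.6).
€799: above both → same outcome either way.
€449.8: inside the interval → strictly worse (loss €248.4).
€389.3: inside the interval → strictly worse (loss €308.9).
Count: 6.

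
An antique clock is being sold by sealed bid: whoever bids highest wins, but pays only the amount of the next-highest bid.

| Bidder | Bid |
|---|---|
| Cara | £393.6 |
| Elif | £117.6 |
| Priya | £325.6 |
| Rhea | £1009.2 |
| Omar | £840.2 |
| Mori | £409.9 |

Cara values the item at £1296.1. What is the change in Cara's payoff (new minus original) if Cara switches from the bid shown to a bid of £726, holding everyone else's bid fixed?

£0

The highest bid among the other bidders is £1009.2; Cara's bid doesn't change that.
Original bid £393.6: Cara is not highest (top rival bid is £1009.2); payoff £0.
Alternative bid £726: Cara is not highest (top rival bid is £1009.2); payoff £0.
Change in payoff = £0 − (£0) = £0.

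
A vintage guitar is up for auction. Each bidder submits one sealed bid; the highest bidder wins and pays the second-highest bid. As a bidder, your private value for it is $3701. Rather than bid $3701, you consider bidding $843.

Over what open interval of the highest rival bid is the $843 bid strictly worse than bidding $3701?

If the competing bid is below $843, both bids win at the same price — no difference.
If it is above $3701, both bids lose — no difference.
If it lies strictly between $843 and $3701, bidding your value wins at a price below your value (positive payoff) while bidding $843 loses (payoff 0).
So the deviation strictly hurts on the open interval ($843, $3701).

($843, $3701)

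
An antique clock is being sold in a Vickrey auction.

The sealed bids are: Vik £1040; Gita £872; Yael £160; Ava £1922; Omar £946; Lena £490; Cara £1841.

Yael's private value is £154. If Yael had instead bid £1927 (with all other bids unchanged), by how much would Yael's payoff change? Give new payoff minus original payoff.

The highest bid among the other bidders is £1922; Yael's bid doesn't change that.
Original bid £160: Yael is not highest (top rival bid is £1922); payoff £0.
Alternative bid £1927: Yael is highest, pays the top rival bid £1922; payoff £154 − £1922 = −£1768.
Change in payoff = −£1768 − (£0) = −£1768.

−£1768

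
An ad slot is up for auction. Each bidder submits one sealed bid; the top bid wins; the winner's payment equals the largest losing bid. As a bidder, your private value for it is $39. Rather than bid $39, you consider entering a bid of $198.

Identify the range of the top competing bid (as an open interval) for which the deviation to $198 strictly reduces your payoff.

($39, $198)

If the competing bid is below $39, both bids win at the same price — no difference.
If it is above $198, both bids lose — no difference.
If it lies strictly between $39 and $198, bidding your value loses (payoff 0) while bidding $198 wins at a price above your value (payoff negative).
So the deviation strictly hurts on the open interval ($39, $198).
Because the price is fixed by the runner-up's bid, deviating from your value can only change a good outcome into a bad one — never the reverse.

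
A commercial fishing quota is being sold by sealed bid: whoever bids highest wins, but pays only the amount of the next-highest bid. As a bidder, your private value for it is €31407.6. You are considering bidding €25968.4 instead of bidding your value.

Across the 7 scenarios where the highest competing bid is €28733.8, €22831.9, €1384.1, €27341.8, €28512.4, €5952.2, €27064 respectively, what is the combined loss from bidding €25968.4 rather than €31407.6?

€13978.4

The deviation costs you only when the competing bid falls strictly between €25968.4 and €31407.6; elsewhere both bids give the same outcome.
€28733.8: truthful payoff €2673.8, deviation payoff €0 → loss €2673.8.
€22831.9: outcomes coincide → loss €0.
€1384.1: outcomes coincide → loss €0.
€27341.8: truthful payoff €4065.8, deviation payoff €0 → loss €4065.8.
€28512.4: truthful payoff €2895.2, deviation payoff €0 → loss €2895.2.
€5952.2: outcomes coincide → loss €0.
€27064: truthful payoff €4343.6, deviation payoff €0 → loss €4343.6.
Total loss = €2673.8 + €4065.8 + €2895.2 + €4343.6 = €13978.4.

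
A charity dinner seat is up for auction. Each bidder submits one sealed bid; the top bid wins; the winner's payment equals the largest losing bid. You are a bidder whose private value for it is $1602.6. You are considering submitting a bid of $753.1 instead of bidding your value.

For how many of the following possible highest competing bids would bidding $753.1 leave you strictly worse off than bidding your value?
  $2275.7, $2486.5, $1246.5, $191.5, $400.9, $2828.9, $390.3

The deviation hurts exactly when the highest competing bid lies strictly between $753.1 and $1602.6 — underbidding then forfeits a profitable win.
$2275.7: above both → same outcome either way.
$2486.5: above both → same outcome either way.
$1246.5: inside the interval → strictly worse (loss $356.1).
$191.5: below both → same outcome either way.
$400.9: below both → same outcome either way.
$2828.9: above both → same outcome either way.
$390.3: below both → same outcome either way.
Count: 1.

1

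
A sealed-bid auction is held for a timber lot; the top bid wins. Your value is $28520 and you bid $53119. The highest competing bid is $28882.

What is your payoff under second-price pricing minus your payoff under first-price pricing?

You have the highest bid, so you win under either rule.
Second-price: pay $28882 → payoff −$362.
First-price: pay your own bid $53119 → payoff −$24599.
Difference = −$362 − (−$24599) = $24237.

$24237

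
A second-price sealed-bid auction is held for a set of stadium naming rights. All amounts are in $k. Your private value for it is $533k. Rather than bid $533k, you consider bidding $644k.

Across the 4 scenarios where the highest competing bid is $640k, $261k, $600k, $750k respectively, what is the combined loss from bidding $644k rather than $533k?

$174k

The deviation costs you only when the competing bid falls strictly between $533k and $644k; elsewhere both bids give the same outcome.
$640k: truthful payoff $0k, deviation payoff −$107k → loss $107k.
$261k: outcomes coincide → loss $0k.
$600k: truthful payoff $0k, deviation payoff −$67k → loss $67k.
$750k: outcomes coincide → loss $0k.
Total loss = $107k + $67k = $174k.
In a second-price auction your bid sets only whether you win, not what you pay, so bidding your true value is weakly dominant.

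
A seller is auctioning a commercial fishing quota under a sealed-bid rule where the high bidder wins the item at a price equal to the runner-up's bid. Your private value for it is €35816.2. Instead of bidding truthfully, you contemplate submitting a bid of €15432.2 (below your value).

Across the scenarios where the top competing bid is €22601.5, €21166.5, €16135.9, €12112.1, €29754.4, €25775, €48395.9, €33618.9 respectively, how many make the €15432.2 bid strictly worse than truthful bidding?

6

The deviation hurts exactly when the highest competing bid lies strictly between €15432.2 and €35816.2 — underbidding then forfeits a profitable win.
€22601.5: inside the interval → strictly worse (loss €13214.7).
€21166.5: inside the interval → strictly worse (loss €14649.7).
€16135.9: inside the interval → strictly worse (loss €19680.3).
€12112.1: below both → same outcome either way.
€29754.4: inside the interval → strictly worse (loss €6061.8).
€25775: inside the interval → strictly worse (loss €10041.2).
€48395.9: above both → same outcome either way.
€33618.9: inside the interval → strictly worse (loss €2197.3).
Count: 6.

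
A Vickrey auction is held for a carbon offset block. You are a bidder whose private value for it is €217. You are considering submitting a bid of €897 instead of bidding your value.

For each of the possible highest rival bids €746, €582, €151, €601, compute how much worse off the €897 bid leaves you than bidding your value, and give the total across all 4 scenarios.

The deviation costs you only when the competing bid falls strictly between €217 and €897; elsewhere both bids give the same outcome.
€746: truthful payoff €0, deviation payoff −€529 → loss €529.
€582: truthful payoff €0, deviation payoff −€365 → loss €365.
€151: outcomes coincide → loss €0.
€601: truthful payoff €0, deviation payoff −€384 → loss €384.
Total loss = €529 + €365 + €384 = €1278.

€1278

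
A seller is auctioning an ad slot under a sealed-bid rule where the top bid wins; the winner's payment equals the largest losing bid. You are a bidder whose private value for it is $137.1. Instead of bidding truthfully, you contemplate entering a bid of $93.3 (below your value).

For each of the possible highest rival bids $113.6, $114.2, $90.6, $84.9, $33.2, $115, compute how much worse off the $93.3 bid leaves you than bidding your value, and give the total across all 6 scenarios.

$68.5

The deviation costs you only when the competing bid falls strictly between $93.3 and $137.1; elsewhere both bids give the same outcome.
$113.6: truthful payoff $23.5, deviation payoff $0 → loss $23.5.
$114.2: truthful payoff $22.9, deviation payoff $0 → loss $22.9.
$90.6: outcomes coincide → loss $0.
$84.9: outcomes coincide → loss $0.
$33.2: outcomes coincide → loss $0.
$115: truthful payoff $22.1, deviation payoff $0 → loss $22.1.
Total loss = $23.5 + $22.9 + $22.1 = $68.5.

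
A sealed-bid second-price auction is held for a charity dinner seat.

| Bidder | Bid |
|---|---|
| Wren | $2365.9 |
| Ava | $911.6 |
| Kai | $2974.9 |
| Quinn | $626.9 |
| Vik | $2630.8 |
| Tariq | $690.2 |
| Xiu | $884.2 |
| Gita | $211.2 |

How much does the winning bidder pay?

Highest bid: Kai at $2974.9, so Kai wins.
Second-highest bid: Vik at $2630.8 — that is the price the winner pays.

$2630.8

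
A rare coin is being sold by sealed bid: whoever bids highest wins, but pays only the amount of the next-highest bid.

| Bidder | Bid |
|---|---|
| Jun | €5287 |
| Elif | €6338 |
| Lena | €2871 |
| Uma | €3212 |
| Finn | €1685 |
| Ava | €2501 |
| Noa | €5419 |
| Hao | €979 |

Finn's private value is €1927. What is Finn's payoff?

Highest bid: Elif at €6338, so Elif wins.
Second-highest bid: Noa at €5419 — that is the price the winner pays.
Finn did not win, so Finn pays nothing and receives nothing: payoff €0.

€0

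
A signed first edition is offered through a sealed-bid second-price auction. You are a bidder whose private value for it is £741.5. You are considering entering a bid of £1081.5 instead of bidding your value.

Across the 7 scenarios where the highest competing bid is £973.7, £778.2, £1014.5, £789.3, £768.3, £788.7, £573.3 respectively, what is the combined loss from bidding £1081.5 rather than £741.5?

The deviation costs you only when the competing bid falls strictly between £741.5 and £1081.5; elsewhere both bids give the same outcome.
£973.7: truthful payoff £0, deviation payoff −£232.2 → loss £232.2.
£778.2: truthful payoff £0, deviation payoff −£36.7 → loss £36.7.
£1014.5: truthful payoff £0, deviation payoff −£273 → loss £273.
£789.3: truthful payoff £0, deviation payoff −£47.8 → loss £47.8.
£768.3: truthful payoff £0, deviation payoff −£26.8 → loss £26.8.
£788.7: truthful payoff £0, deviation payoff −£47.2 → loss £47.2.
£573.3: outcomes coincide → loss £0.
Total loss = £232.2 + £36.7 + £273 + £47.8 + £26.8 + £47.2 = £663.7.
Truthful bidding weakly dominates here: raising your bid can only win items priced above your value, and lowering it can only forfeit items priced below.

£663.7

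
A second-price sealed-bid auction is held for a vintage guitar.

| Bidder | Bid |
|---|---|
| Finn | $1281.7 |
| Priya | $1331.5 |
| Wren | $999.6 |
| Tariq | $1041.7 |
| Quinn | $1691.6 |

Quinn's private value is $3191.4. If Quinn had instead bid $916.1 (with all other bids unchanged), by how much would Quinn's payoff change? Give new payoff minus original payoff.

The highest bid among the other bidders is $1331.5; Quinn's bid doesn't change that.
Original bid $1691.6: Quinn is highest, pays the top rival bid $1331.5; payoff $3191.4 − $1331.5 = $1859.9.
Alternative bid $916.1: Quinn is not highest (top rival bid is $1331.5); payoff $0.
Change in payoff = $0 − ($1859.9) = −$1859.9.

−$1859.9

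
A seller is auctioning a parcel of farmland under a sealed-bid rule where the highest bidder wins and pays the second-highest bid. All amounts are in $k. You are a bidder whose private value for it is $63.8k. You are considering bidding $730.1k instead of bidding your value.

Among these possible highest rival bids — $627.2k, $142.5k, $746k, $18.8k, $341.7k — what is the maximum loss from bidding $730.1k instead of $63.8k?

$563.4k

$627.2k: truthful gives $0k, deviation gives −$563.4k → loss $563.4k.
$142.5k: truthful gives $0k, deviation gives −$78.7k → loss $78.7k.
$746k: same outcome either way → loss $0k.
$18.8k: same outcome either way → loss $0k.
$341.7k: truthful gives $0k, deviation gives −$277.9k → loss $277.9k.
Maximum loss: $563.4k.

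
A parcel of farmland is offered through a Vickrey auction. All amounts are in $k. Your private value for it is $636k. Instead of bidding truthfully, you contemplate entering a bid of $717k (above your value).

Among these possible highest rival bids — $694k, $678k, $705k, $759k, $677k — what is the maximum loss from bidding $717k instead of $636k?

$694k: truthful gives $0k, deviation gives −$58k → loss $58k.
$678k: truthful gives $0k, deviation gives −$42k → loss $42k.
$705k: truthful gives $0k, deviation gives −$69k → loss $69k.
$759k: same outcome either way → loss $0k.
$677k: truthful gives $0k, deviation gives −$41k → loss $41k.
Maximum loss: $69k.

$69k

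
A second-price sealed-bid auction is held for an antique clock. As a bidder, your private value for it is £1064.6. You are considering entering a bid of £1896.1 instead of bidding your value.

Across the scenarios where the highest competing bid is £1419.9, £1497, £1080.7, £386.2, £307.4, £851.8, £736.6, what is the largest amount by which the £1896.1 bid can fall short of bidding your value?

£432.4

£1419.9: truthful gives £0, deviation gives −£355.3 → loss £355.3.
£1497: truthful gives £0, deviation gives −£432.4 → loss £432.4.
£1080.7: truthful gives £0, deviation gives −£16.1 → loss £16.1.
£386.2: same outcome either way → loss £0.
£307.4: same outcome either way → loss £0.
£851.8: same outcome either way → loss £0.
£736.6: same outcome either way → loss £0.
Maximum loss: £432.4.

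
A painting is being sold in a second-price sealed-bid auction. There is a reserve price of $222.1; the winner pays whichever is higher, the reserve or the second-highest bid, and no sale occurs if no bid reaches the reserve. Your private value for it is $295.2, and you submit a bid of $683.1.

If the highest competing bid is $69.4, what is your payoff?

Your bid $683.1 is the highest and exceeds the reserve.
Price = max(second-highest bid, reserve) = max($69.4, $222.1) = $222.1.
Payoff = $295.2 − $222.1 = $73.1.

$73.1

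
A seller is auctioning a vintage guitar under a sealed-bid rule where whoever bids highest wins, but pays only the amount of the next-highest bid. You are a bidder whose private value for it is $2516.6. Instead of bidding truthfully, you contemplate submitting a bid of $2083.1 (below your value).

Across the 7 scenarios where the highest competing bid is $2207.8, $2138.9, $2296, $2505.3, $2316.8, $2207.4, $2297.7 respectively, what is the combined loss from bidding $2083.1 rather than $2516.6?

$1646.3

The deviation costs you only when the competing bid falls strictly between $2083.1 and $2516.6; elsewhere both bids give the same outcome.
$2207.8: truthful payoff $308.8, deviation payoff $0 → loss $308.8.
$2138.9: truthful payoff $377.7, deviation payoff $0 → loss $377.7.
$2296: truthful payoff $220.6, deviation payoff $0 → loss $220.6.
$2505.3: truthful payoff $11.3, deviation payoff $0 → loss $11.3.
$2316.8: truthful payoff $199.8, deviation payoff $0 → loss $199.8.
$2207.4: truthful payoff $309.2, deviation payoff $0 → loss $309.2.
$2297.7: truthful payoff $218.9, deviation payoff $0 → loss $218.9.
Total loss = $308.8 + $377.7 + $220.6 + $11.3 + $199.8 + $309.2 + $218.9 = $1646.3.
Because the price is fixed by the runner-up's bid, deviating from your value can only change a good outcome into a bad one — never the reverse.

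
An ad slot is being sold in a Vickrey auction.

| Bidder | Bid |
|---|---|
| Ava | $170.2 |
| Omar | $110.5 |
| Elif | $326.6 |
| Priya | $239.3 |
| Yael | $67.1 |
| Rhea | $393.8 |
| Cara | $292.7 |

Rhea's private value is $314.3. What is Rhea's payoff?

−$12.3

Highest bid: Rhea at $393.8, so Rhea wins.
Second-highest bid: Elif at $326.6 — that is the price the winner pays.
Rhea's payoff = value − price = $314.3 − $326.6 = −$12.3.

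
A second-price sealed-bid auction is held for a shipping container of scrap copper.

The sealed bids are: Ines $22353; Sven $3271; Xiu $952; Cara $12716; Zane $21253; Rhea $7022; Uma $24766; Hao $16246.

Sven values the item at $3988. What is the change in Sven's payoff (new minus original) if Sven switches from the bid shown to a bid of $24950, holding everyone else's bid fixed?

−$20778

The highest bid among the other bidders is $24766; Sven's bid doesn't change that.
Original bid $3271: Sven is not highest (top rival bid is $24766); payoff $0.
Alternative bid $24950: Sven is highest, pays the top rival bid $24766; payoff $3988 − $24766 = −$20778.
Change in payoff = −$20778 − ($0) = −$20778.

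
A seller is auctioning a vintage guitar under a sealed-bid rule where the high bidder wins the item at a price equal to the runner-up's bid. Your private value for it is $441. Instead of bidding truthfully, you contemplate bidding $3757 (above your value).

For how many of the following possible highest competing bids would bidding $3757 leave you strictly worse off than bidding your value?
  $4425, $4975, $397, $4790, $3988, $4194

The deviation hurts exactly when the highest competing bid lies strictly between $441 and $3757 — overbidding then wins at a price above your value.
$4425: above both → same outcome either way.
$4975: above both → same outcome either way.
$397: below both → same outcome either way.
$4790: above both → same outcome either way.
$3988: above both → same outcome either way.
$4194: above both → same outcome either way.
Count: 0.

0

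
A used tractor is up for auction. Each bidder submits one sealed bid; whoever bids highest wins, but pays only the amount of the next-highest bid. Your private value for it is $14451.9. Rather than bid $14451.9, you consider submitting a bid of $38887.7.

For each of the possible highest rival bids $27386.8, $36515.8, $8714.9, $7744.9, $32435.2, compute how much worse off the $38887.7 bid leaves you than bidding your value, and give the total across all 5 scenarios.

The deviation costs you only when the competing bid falls strictly between $14451.9 and $38887.7; elsewhere both bids give the same outcome.
$27386.8: truthful payoff $0, deviation payoff −$12934.9 → loss $12934.9.
$36515.8: truthful payoff $0, deviation payoff −$22063.9 → loss $22063.9.
$8714.9: outcomes coincide → loss $0.
$7744.9: outcomes coincide → loss $0.
$32435.2: truthful payoff $0, deviation payoff −$17983.3 → loss $17983.3.
Total loss = $12934.9 + $22063.9 + $17983.3 = $52982.1.

$52982.1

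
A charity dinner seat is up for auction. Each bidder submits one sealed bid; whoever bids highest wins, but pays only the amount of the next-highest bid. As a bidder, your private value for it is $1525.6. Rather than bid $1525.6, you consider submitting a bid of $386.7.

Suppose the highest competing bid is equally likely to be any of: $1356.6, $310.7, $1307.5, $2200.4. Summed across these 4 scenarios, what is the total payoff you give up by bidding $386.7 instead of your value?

$387.1

The deviation costs you only when the competing bid falls strictly between $386.7 and $1525.6; elsewhere both bids give the same outcome.
$1356.6: truthful payoff $169, deviation payoff $0 → loss $169.
$310.7: outcomes coincide → loss $0.
$1307.5: truthful payoff $218.1, deviation payoff $0 → loss $218.1.
$2200.4: outcomes coincide → loss $0.
Total loss = $169 + $218.1 = $387.1.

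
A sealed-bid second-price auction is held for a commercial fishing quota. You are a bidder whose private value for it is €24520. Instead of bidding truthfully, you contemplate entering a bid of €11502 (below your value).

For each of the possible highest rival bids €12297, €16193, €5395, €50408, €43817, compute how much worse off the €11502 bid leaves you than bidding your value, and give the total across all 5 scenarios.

The deviation costs you only when the competing bid falls strictly between €11502 and €24520; elsewhere both bids give the same outcome.
€12297: truthful payoff €12223, deviation payoff €0 → loss €12223.
€16193: truthful payoff €8327, deviation payoff €0 → loss €8327.
€5395: outcomes coincide → loss €0.
€50408: outcomes coincide → loss €0.
€43817: outcomes coincide → loss €0.
Total loss = €12223 + €8327 = €20550.

€20550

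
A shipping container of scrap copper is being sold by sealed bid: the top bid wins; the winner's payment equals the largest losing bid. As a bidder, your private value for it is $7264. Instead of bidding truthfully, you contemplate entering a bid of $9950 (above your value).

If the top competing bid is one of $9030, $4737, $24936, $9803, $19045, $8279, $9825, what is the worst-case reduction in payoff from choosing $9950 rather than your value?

$9030: truthful gives $0, deviation gives −$1766 → loss $1766.
$4737: same outcome either way → loss $0.
$24936: same outcome either way → loss $0.
$9803: truthful gives $0, deviation gives −$2539 → loss $2539.
$19045: same outcome either way → loss $0.
$8279: truthful gives $0, deviation gives −$1015 → loss $1015.
$9825: truthful gives $0, deviation gives −$2561 → loss $2561.
Maximum loss: $2561.

$2561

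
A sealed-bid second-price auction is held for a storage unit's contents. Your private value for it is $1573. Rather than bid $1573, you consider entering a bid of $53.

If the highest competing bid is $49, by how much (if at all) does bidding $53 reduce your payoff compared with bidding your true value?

Bidding your value $1573: you win (since $1573 > $49) and pay $49. Payoff $1524.
Bidding $53: you win and pay $49. Payoff $1573 − $49 = $1524.
Difference = $1524 − $1524 = $0; both bids lead to the same outcome because the competing bid is below both your value and your alternative bid.
Because the price is fixed by the runner-up's bid, deviating from your value can only change a good outcome into a bad one — never the reverse.

$0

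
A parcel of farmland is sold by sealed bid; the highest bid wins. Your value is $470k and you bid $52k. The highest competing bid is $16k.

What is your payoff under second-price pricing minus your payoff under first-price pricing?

$36k

You have the highest bid, so you win under either rule.
Second-price: pay $16k → payoff $454k.
First-price: pay your own bid $52k → payoff $418k.
Difference = $454k − ($418k) = $36k.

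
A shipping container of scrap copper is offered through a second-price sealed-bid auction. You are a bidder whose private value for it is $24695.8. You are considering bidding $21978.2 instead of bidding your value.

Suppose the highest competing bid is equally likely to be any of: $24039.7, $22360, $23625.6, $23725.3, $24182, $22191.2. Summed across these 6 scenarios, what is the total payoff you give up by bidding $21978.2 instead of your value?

The deviation costs you only when the competing bid falls strictly between $21978.2 and $24695.8; elsewhere both bids give the same outcome.
$24039.7: truthful payoff $656.1, deviation payoff $0 → loss $656.1.
$22360: truthful payoff $2335.8, deviation payoff $0 → loss $2335.8.
$23625.6: truthful payoff $1070.2, deviation payoff $0 → loss $1070.2.
$23725.3: truthful payoff $970.5, deviation payoff $0 → loss $970.5.
$24182: truthful payoff $513.8, deviation payoff $0 → loss $513.8.
$22191.2: truthful payoff $2504.6, deviation payoff $0 → loss $2504.6.
Total loss = $656.1 + $2335.8 + $1070.2 + $970.5 + $513.8 + $2504.6 = $8051.
In a second-price auction your bid sets only whether you win, not what you pay, so bidding your true value is weakly dominant.

$8051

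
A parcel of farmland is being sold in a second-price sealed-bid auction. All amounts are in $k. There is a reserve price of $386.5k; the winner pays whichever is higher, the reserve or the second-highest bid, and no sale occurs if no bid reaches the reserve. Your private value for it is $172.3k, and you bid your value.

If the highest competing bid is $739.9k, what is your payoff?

$0k

Your bid $172.3k is below the highest competing bid $739.9k, so you lose. Payoff $0k.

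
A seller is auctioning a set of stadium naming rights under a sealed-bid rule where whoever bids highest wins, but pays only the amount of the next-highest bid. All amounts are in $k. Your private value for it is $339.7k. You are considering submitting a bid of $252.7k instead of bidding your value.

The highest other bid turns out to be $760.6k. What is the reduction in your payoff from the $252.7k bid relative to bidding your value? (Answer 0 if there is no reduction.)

Bidding your value $339.7k: you lose (since $339.7k < $760.6k). Payoff $0k.
Bidding $252.7k: you lose. Payoff $0k.
Difference = $0k − $0k = $0k; both bids lead to the same outcome because the competing bid is above both your value and your alternative bid.

$0k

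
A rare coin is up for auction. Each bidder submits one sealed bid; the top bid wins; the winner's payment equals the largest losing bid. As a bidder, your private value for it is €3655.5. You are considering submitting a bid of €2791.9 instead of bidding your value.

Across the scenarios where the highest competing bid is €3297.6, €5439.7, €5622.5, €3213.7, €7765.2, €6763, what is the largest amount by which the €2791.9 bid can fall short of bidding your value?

€441.8

€3297.6: truthful gives €357.9, deviation gives €0 → loss €357.9.
€5439.7: same outcome either way → loss €0.
€5622.5: same outcome either way → loss €0.
€3213.7: truthful gives €441.8, deviation gives €0 → loss €441.8.
€7765.2: same outcome either way → loss €0.
€6763: same outcome either way → loss €0.
Maximum loss: €441.8.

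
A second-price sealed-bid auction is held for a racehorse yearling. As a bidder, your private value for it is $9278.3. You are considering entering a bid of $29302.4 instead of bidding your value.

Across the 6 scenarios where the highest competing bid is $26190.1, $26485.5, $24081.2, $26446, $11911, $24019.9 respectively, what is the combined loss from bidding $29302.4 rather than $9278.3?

$83463.9

The deviation costs you only when the competing bid falls strictly between $9278.3 and $29302.4; elsewhere both bids give the same outcome.
$26190.1: truthful payoff $0, deviation payoff −$16911.8 → loss $16911.8.
$26485.5: truthful payoff $0, deviation payoff −$17207.2 → loss $17207.2.
$24081.2: truthful payoff $0, deviation payoff −$14802.9 → loss $14802.9.
$26446: truthful payoff $0, deviation payoff −$17167.7 → loss $17167.7.
$11911: truthful payoff $0, deviation payoff −$2632.7 → loss $2632.7.
$24019.9: truthful payoff $0, deviation payoff −$14741.6 → loss $14741.6.
Total loss = $16911.8 + $17207.2 + $14802.9 + $17167.7 + $2632.7 + $14741.6 = $83463.9.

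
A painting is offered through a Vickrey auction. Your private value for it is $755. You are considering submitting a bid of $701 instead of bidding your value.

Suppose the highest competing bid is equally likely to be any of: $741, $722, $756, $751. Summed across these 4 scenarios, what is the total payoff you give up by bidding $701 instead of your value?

The deviation costs you only when the competing bid falls strictly between $701 and $755; elsewhere both bids give the same outcome.
$741: truthful payoff $14, deviation payoff $0 → loss $14.
$722: truthful payoff $33, deviation payoff $0 → loss $33.
$756: outcomes coincide → loss $0.
$751: truthful payoff $4, deviation payoff $0 → loss $4.
Total loss = $14 + $33 + $4 = $51.

$51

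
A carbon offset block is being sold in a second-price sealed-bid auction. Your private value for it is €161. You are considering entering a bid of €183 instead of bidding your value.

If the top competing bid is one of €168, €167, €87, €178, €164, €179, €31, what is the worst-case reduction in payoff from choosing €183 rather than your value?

€18

€168: truthful gives €0, deviation gives −€7 → loss €7.
€167: truthful gives €0, deviation gives −€6 → loss €6.
€87: same outcome either way → loss €0.
€178: truthful gives €0, deviation gives −€17 → loss €17.
€164: truthful gives €0, deviation gives −€3 → loss €3.
€179: truthful gives €0, deviation gives −€18 → loss €18.
€31: same outcome either way → loss €0.
Maximum loss: €18.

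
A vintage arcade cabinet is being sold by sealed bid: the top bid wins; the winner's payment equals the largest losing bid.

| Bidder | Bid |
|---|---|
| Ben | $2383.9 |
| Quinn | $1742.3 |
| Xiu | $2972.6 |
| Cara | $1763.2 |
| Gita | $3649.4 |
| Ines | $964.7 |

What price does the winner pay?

Highest bid: Gita at $3649.4, so Gita wins.
Second-highest bid: Xiu at $2972.6 — that is the price the winner pays.

$2972.6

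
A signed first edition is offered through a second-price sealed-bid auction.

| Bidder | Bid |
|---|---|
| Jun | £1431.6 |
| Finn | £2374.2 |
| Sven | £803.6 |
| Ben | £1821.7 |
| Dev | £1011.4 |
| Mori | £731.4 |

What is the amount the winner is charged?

Highest bid: Finn at £2374.2, so Finn wins.
Second-highest bid: Ben at £1821.7 — that is the price the winner pays.

£1821.7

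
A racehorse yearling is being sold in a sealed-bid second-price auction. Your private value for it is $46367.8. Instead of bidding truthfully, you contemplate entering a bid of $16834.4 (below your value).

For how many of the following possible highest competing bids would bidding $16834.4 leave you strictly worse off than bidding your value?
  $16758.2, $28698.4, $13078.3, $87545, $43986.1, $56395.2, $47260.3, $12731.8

2

The deviation hurts exactly when the highest competing bid lies strictly between $16834.4 and $46367.8 — underbidding then forfeits a profitable win.
$16758.2: below both → same outcome either way.
$28698.4: inside the interval → strictly worse (loss $17669.4).
$13078.3: below both → same outcome either way.
$87545: above both → same outcome either way.
$43986.1: inside the interval → strictly worse (loss $2381.7).
$56395.2: above both → same outcome either way.
$47260.3: above both → same outcome either way.
$12731.8: below both → same outcome either way.
Count: 2.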